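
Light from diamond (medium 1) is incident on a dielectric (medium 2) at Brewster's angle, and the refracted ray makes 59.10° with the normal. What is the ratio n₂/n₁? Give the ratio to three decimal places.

n₂/n₁ ≈ 0.598

At Brewster incidence θ_B = 90° − θ_t = 90° − 59.10° = 30.90°.
tan θ_B = n₂/n₁, so n₂/n₁ = tan 30.90° = 0.598.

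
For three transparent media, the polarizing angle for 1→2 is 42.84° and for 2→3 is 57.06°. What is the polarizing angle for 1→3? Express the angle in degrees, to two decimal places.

θ_B ≈ 55.06°

tan θ_B(1→2) = n₂/n₁ = tan 42.84° = 0.9273.
tan θ_B(2→3) = n₃/n₂ = tan 57.06° = 1.5434.
So n₃/n₁ = (n₂/n₁)(n₃/n₂) = 0.9273 × 1.5434 = 1.4312.
θ_B(1→3) = arctan(1.4312) = 55.06°.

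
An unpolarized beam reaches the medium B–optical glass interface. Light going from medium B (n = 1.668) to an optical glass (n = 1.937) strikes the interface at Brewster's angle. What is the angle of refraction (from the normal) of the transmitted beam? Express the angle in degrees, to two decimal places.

θ_t ≈ 40.73°

θ_B = arctan(n₂/n₁) = arctan(1.937/1.668) = 49.27°.
Since θ_B + θ_t = 90° at Brewster incidence, θ_t = 90° − 49.27° = 40.73°.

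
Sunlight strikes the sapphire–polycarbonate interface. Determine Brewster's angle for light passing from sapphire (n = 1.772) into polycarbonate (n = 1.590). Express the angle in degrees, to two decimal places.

Here n₂/n₁ = 1.590/1.772 = 0.8973, and Brewster's law gives tan θ_B = n₂/n₁.
θ_B = arctan(0.8973) = 41.90°.

θ_B ≈ 41.90°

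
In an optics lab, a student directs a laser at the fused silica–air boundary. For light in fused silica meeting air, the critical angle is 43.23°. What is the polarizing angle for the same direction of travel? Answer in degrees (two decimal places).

sin θ_c = n₂/n₁, so n₂/n₁ = sin 43.23° = 0.6849.
Brewster: tan θ_B = n₂/n₁ = 0.6849.
θ_B = arctan(0.6849) = 34.41°.

θ_B ≈ 34.41°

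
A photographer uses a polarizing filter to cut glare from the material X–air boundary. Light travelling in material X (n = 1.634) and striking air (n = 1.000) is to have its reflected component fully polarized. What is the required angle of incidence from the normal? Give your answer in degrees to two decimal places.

θ_B ≈ 31.47°

At Brewster's angle the reflected and refracted rays are perpendicular, which with Snell's law gives tan θ_B = n₂/n₁.
tan θ_B = n₂/n₁ = 1.000/1.634 = 0.6120.
So θ_B = arctan 0.6120 = 31.47°.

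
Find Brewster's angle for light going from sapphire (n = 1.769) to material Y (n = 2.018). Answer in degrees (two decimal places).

The reflected p-component vanishes when tan θ_B = n₂/n₁.
Brewster's condition: tan θ_B = n₂/n₁ = 2.018/1.769 = 1.1408. Taking the arctangent, θ_B = 48.76°.

θ_B ≈ 48.76°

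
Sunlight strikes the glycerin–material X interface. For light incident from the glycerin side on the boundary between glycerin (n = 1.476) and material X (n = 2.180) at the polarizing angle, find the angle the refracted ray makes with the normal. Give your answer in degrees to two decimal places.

θ_t ≈ 34.10°

θ_B = arctan(n₂/n₁) = arctan(2.180/1.476) = 55.90°.
The refracted ray is perpendicular to the reflected ray, so θ_t = 90° − θ_B = 34.10°.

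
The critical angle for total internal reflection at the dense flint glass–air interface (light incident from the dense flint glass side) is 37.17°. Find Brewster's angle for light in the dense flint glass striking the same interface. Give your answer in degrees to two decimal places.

n₂/n₁ = sin θ_c = sin 37.17° = 0.6042.
tan θ_B equals the same ratio, so θ_B = arctan(0.6042) = 31.14°.

θ_B ≈ 31.14°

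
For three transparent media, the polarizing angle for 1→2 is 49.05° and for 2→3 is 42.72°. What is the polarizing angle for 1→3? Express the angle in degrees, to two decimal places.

n₂/n₁ = tan 49.05° = 1.1524 and n₃/n₂ = tan 42.72° = 0.9234.
n₃/n₁ = 1.0641. Then tan θ_B(1→3) = n₃/n₁, so θ_B(1→3) = arctan(1.0641) = 46.78°.

θ_B ≈ 46.78°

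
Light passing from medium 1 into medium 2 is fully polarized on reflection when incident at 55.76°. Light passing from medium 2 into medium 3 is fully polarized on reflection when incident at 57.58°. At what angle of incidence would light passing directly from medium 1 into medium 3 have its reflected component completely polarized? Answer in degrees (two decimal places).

θ_B ≈ 66.62°

tan θ_B(1→2) = n₂/n₁ = tan 55.76° = 1.4692.
tan θ_B(2→3) = n₃/n₂ = tan 57.58° = 1.5745.
So n₃/n₁ = (n₂/n₁)(n₃/n₂) = 1.4692 × 1.5745 = 2.3134.
θ_B(1→3) = arctan(2.3134) = 66.62°.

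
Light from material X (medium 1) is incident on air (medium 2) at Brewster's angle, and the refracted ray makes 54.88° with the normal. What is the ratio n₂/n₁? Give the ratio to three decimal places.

At Brewster incidence θ_B = 90° − θ_t = 90° − 54.88° = 35.12°.
tan θ_B = n₂/n₁, so n₂/n₁ = tan 35.12° = 0.703.

n₂/n₁ ≈ 0.703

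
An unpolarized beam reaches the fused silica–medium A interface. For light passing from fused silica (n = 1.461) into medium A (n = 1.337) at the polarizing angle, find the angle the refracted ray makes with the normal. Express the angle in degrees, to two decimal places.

tan θ_B = n₂/n₁ = 1.337/1.461 = 0.9151, so θ_B = 42.46°.
The refracted ray is perpendicular to the reflected ray, so θ_t = 90° − θ_B = 47.54°.

θ_t ≈ 47.54°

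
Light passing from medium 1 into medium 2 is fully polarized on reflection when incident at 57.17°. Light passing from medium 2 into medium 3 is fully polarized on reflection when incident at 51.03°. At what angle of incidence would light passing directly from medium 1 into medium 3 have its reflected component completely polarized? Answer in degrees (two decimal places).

n₂/n₁ = tan 57.17° = 1.5499 and n₃/n₂ = tan 51.03° = 1.2362.
n₃/n₁ = 1.9160. Then tan θ_B(1→3) = n₃/n₁, so θ_B(1→3) = arctan(1.9160) = 62.44°.

θ_B ≈ 62.44°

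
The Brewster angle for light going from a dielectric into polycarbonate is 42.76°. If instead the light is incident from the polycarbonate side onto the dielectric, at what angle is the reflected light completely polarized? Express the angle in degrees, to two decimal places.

θ_B' ≈ 47.24°

Reversing the direction swaps n₁ and n₂, so tan θ_B' = 1/tan θ_B and θ_B' = 90° − θ_B.
Hence θ_B' = 90° − 42.76° = 47.24°.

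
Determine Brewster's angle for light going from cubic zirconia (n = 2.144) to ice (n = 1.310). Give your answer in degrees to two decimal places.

tan θ_B = n₂/n₁ = 1.310/2.144 = 0.6110.
θ_B = arctan(0.6110) = 31.43°.

θ_B ≈ 31.43°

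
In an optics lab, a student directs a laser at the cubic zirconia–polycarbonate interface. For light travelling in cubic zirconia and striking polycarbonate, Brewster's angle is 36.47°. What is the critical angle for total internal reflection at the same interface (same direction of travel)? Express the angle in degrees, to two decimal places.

tan θ_B = n₂/n₁ = tan 36.47° = 0.7392.
Total internal reflection: sin θ_c = n₂/n₁ = 0.7392.
θ_c = arcsin(0.7392) = 47.66°.

θ_c ≈ 47.66°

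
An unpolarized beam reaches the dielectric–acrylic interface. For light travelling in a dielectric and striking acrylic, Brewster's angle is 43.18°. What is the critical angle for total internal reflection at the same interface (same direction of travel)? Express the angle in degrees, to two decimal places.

From Brewster, n₂/n₁ = tan θ_B = tan 43.18° = 0.9384.
Then sin θ_c = n₂/n₁ = 0.9384, so θ_c = arcsin 0.9384 = 69.79°.

θ_c ≈ 69.79°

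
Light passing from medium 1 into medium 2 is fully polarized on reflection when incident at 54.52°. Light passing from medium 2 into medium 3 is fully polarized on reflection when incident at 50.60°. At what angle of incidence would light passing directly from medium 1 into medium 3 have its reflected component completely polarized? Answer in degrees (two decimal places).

θ_B ≈ 59.65°

tan θ_B(1→2) = n₂/n₁ = tan 54.52° = 1.4030.
tan θ_B(2→3) = n₃/n₂ = tan 50.60° = 1.2174.
Multiplying, n₃/n₁ = 1.4030 × 1.2174 = 1.7080, and θ_B(1→3) = arctan 1.7080 = 59.65°.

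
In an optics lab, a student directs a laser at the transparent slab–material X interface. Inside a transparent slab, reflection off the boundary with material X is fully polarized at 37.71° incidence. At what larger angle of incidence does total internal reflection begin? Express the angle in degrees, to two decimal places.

θ_c ≈ 50.64°

n₂/n₁ = tan 37.71° = 0.7732; the critical angle satisfies sin θ_c = n₂/n₁.
θ_c = arcsin(0.7732) = 50.64°.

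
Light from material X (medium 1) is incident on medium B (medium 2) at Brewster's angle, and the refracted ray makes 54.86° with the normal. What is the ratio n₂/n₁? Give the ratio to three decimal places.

n₂/n₁ ≈ 0.704

θ_B + θ_t = 90°, so θ_B = 90° − 54.86° = 35.14°.
Then n₂/n₁ = tan θ_B = tan 35.14° = 0.704.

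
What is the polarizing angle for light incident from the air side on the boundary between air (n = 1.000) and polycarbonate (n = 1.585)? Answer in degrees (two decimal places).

θ_B ≈ 57.75°

The reflected p-component vanishes when tan θ_B = n₂/n₁.
tan θ_B = n₂/n₁ = 1.585/1.000 = 1.5850. Taking the arctangent, θ_B = 57.75°.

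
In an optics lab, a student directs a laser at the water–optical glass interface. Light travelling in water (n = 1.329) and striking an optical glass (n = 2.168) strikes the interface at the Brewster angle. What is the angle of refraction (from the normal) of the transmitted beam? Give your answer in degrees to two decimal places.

θ_t ≈ 31.51°

tan θ_B = n₂/n₁ = 2.168/1.329 = 1.6313, so θ_B = 58.49°.
Since θ_B + θ_t = 90° at Brewster incidence, θ_t = 90° − 58.49° = 31.51°.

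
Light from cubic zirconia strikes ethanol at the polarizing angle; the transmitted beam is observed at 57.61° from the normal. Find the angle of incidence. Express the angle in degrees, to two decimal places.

Since the reflected and refracted rays are at right angles at the polarizing angle, θ_B + θ_t = 90°.
So θ_B = 90° − θ_t = 90° − 57.61° = 32.39°.

θ_B ≈ 32.39°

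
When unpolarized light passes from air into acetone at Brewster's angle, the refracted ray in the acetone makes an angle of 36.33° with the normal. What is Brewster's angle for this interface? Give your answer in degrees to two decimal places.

Since the reflected and refracted rays are at right angles at the polarizing angle, θ_B + θ_t = 90°.
So θ_B = 90° − θ_t = 90° − 36.33° = 53.67°.

θ_B ≈ 53.67°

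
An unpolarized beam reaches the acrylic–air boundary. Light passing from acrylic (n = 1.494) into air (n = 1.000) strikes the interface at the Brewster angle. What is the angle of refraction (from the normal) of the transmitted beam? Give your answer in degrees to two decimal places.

θ_t ≈ 56.20°

tan θ_B = n₂/n₁ = 1.000/1.494 = 0.6693, so θ_B = 33.80°.
At Brewster's angle the reflected and refracted rays are perpendicular, so θ_t = 90° − θ_B = 90° − 33.80° = 56.20°.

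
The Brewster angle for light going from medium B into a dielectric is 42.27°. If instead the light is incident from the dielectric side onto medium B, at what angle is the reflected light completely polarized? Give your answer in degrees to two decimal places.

The two Brewster angles are complementary: θ_B' = 90° − θ_B = 90° − 42.27° = 47.73°.

θ_B' ≈ 47.73°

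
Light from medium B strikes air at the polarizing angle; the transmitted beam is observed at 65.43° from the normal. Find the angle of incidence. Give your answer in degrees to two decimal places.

At Brewster's angle the reflected and refracted rays are perpendicular, so θ_B + θ_t = 90°.
So θ_B = 90° − θ_t = 90° − 65.43° = 24.57°.

θ_B ≈ 24.57°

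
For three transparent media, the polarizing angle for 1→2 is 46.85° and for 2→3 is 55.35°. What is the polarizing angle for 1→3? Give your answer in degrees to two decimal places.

n₂/n₁ = tan 46.85° = 1.0668 and n₃/n₂ = tan 55.35° = 1.4469.
So n₃/n₁ = (n₂/n₁)(n₃/n₂) = 1.0668 × 1.4469 = 1.5435.
θ_B(1→3) = arctan(1.5435) = 57.06°.

θ_B ≈ 57.06°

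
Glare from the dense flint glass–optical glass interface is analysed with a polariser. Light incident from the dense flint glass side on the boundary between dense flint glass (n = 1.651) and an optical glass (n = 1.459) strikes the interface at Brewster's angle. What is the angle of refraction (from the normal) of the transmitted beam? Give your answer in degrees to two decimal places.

First find Brewster's angle: tan θ_B = 1.459/1.651 = 0.8837, giving θ_B = 41.47°.
At Brewster's angle the reflected and refracted rays are perpendicular, so θ_t = 90° − θ_B = 90° − 41.47° = 48.53°.

θ_t ≈ 48.53°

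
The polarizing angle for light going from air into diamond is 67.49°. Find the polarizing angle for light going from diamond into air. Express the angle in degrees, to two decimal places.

tan θ_B' = n₁/n₂ = 1/tan θ_B, so θ_B' = 90° − θ_B.
θ_B' = 90° − 67.49° = 22.51°.

θ_B' ≈ 22.51°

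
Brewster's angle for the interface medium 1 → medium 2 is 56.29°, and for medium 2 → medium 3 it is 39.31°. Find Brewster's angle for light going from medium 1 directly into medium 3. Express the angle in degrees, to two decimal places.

θ_B ≈ 50.83°

Each Brewster angle gives a ratio: n₂/n₁ = tan 56.29° = 1.4989, n₃/n₂ = tan 39.31° = 0.8188.
Multiplying, n₃/n₁ = 1.4989 × 0.8188 = 1.2272, and θ_B(1→3) = arctan 1.2272 = 50.83°.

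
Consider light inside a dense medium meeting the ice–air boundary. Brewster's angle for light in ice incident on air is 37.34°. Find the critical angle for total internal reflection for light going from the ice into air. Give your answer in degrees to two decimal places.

θ_c ≈ 49.72°

n₂/n₁ = tan 37.34° = 0.7629; the critical angle satisfies sin θ_c = n₂/n₁.
θ_c = arcsin(0.7629) = 49.72°.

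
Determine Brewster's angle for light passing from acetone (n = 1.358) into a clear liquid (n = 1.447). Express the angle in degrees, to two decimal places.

θ_B ≈ 46.82°

tan θ_B = n₂/n₁ = 1.447/1.358 = 1.0655.
θ_B = arctan(1.0655) = 46.82°.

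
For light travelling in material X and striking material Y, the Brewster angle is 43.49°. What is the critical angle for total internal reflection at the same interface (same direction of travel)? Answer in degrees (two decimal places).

tan θ_B = n₂/n₁ = tan 43.49° = 0.9486.
Total internal reflection: sin θ_c = n₂/n₁ = 0.9486.
θ_c = arcsin(0.9486) = 71.56°.

θ_c ≈ 71.56°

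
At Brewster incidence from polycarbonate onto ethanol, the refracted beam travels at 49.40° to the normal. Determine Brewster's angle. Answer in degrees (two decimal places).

θ_B ≈ 40.60°

At Brewster's angle the reflected and refracted rays are perpendicular, so θ_B + θ_t = 90°.
So θ_B = 90° − θ_t = 90° − 49.40° = 40.60°.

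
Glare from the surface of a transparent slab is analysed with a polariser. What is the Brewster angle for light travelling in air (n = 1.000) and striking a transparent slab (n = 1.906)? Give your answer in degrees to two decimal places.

θ_B ≈ 62.32°

The reflected p-component vanishes when tan θ_B = n₂/n₁.
Brewster's condition: tan θ_B = n₂/n₁ = 1.906/1.000 = 1.9060.
So θ_B = arctan 1.9060 = 62.32°.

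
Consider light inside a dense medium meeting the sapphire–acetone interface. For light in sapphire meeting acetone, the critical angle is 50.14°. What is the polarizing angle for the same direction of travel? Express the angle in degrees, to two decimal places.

θ_B ≈ 37.51°

n₂/n₁ = sin θ_c = sin 50.14° = 0.7676.
tan θ_B equals the same ratio, so θ_B = arctan(0.7676) = 37.51°.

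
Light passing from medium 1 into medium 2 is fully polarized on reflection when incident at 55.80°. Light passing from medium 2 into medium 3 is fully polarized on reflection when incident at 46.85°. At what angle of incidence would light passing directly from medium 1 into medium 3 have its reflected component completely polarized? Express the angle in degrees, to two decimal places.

θ_B ≈ 57.50°

n₂/n₁ = tan 55.80° = 1.4715 and n₃/n₂ = tan 46.85° = 1.0668.
Multiplying, n₃/n₁ = 1.4715 × 1.0668 = 1.5697, and θ_B(1→3) = arctan 1.5697 = 57.50°.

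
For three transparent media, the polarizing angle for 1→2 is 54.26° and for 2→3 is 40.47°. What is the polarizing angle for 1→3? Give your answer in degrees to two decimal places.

Each Brewster angle gives a ratio: n₂/n₁ = tan 54.26° = 1.3896, n₃/n₂ = tan 40.47° = 0.8532.
So n₃/n₁ = (n₂/n₁)(n₃/n₂) = 1.3896 × 0.8532 = 1.1856.
θ_B(1→3) = arctan(1.1856) = 49.85°.

θ_B ≈ 49.85°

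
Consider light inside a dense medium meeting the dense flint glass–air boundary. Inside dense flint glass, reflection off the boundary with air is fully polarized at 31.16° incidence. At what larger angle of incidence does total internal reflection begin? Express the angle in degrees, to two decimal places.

θ_c ≈ 37.20°

n₂/n₁ = tan 31.16° = 0.6047; the critical angle satisfies sin θ_c = n₂/n₁.
θ_c = arcsin(0.6047) = 37.20°.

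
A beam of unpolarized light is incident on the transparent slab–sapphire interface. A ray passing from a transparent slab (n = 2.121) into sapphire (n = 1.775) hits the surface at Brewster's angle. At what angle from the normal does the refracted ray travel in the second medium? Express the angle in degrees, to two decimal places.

θ_B = arctan(n₂/n₁) = arctan(1.775/2.121) = 39.92°.
The refracted ray is perpendicular to the reflected ray, so θ_t = 90° − θ_B = 50.08°.

θ_t ≈ 50.08°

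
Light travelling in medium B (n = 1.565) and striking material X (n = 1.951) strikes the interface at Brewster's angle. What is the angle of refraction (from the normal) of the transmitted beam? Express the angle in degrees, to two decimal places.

θ_t ≈ 38.73°

First find Brewster's angle: tan θ_B = 1.951/1.565 = 1.2466, giving θ_B = 51.27°.
At Brewster's angle the reflected and refracted rays are perpendicular, so θ_t = 90° − θ_B = 90° − 51.27° = 38.73°.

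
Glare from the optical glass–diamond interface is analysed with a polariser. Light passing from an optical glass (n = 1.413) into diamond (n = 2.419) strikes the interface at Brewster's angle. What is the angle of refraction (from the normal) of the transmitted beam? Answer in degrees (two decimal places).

θ_B = arctan(n₂/n₁) = arctan(2.419/1.413) = 59.71°.
At Brewster's angle the reflected and refracted rays are perpendicular, so θ_t = 90° − θ_B = 90° − 59.71° = 30.29°.

θ_t ≈ 30.29°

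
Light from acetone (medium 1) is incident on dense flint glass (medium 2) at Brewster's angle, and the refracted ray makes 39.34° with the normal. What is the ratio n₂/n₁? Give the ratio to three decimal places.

θ_B + θ_t = 90°, so θ_B = 90° − 39.34° = 50.66°.
Then n₂/n₁ = tan θ_B = tan 50.66° = 1.220.

n₂/n₁ ≈ 1.220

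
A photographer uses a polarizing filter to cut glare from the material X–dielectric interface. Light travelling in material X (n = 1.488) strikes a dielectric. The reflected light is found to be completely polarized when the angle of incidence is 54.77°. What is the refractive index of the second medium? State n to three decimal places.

At the polarizing angle, tan θ_B = n₂/n₁ with n₁ on the incident side (material X) and n₂ on the transmitted side (a dielectric).
n₂ = n₁ tan θ_B = 1.488 × tan 54.77° = 2.107.

n ≈ 2.107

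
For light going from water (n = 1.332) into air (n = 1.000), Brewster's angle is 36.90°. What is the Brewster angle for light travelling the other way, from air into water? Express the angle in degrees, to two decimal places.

The two Brewster angles are complementary: θ_B' = 90° − θ_B = 90° − 36.90° = 53.10°.

θ_B' ≈ 53.10°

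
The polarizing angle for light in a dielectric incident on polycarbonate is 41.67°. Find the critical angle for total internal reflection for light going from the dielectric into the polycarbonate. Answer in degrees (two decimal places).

θ_c ≈ 62.88°

From Brewster, n₂/n₁ = tan θ_B = tan 41.67° = 0.8900.
Then sin θ_c = n₂/n₁ = 0.8900, so θ_c = arcsin 0.8900 = 62.88°.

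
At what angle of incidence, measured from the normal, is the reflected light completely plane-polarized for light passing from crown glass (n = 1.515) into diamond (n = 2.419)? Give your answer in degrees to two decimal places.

tan θ_B = n₂/n₁ = 2.419/1.515 = 1.5967.
So θ_B = arctan 1.5967 = 57.94°.

θ_B ≈ 57.94°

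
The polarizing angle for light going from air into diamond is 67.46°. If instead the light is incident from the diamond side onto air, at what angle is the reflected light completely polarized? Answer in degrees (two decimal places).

θ_B' ≈ 22.54°

tan θ_B' = n₁/n₂ = 1/tan θ_B, so θ_B' = 90° − θ_B.
θ_B' = 90° − 67.46° = 22.54°.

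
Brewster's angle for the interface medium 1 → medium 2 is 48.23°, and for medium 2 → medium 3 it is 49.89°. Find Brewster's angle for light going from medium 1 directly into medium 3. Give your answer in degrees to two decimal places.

n₂/n₁ = tan 48.23° = 1.1196 and n₃/n₂ = tan 49.89° = 1.1871.
n₃/n₁ = 1.3291. Then tan θ_B(1→3) = n₃/n₁, so θ_B(1→3) = arctan(1.3291) = 53.04°.

θ_B ≈ 53.04°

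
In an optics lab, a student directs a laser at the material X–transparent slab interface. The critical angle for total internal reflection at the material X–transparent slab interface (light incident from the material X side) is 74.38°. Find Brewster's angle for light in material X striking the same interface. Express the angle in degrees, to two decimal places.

θ_B ≈ 43.92°

At the critical angle sin θ_c = n₂/n₁, giving n₂/n₁ = sin 74.38° = 0.9631.
Then tan θ_B = n₂/n₁ = 0.9631, so θ_B = arctan 0.9631 = 43.92°.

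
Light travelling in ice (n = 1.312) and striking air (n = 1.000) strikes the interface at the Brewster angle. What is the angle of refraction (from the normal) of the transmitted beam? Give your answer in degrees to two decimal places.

θ_t ≈ 52.69°

First find Brewster's angle: tan θ_B = 1.000/1.312 = 0.7622, giving θ_B = 37.31°.
The refracted ray is perpendicular to the reflected ray, so θ_t = 90° − θ_B = 52.69°.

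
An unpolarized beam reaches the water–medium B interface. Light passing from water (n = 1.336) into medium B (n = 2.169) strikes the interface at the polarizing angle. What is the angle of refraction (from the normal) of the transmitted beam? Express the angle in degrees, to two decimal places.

θ_t ≈ 31.63°

θ_B = arctan(n₂/n₁) = arctan(2.169/1.336) = 58.37°.
Since θ_B + θ_t = 90° at Brewster incidence, θ_t = 90° − 58.37° = 31.63°.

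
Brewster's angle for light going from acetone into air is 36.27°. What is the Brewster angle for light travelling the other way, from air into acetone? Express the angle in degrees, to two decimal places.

θ_B' ≈ 53.73°

Reversing the direction swaps n₁ and n₂, so tan θ_B' = 1/tan θ_B and θ_B' = 90° − θ_B.
Hence θ_B' = 90° − 36.27° = 53.73°.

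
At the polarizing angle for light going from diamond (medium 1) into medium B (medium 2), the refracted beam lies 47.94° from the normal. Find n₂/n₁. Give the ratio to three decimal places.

At Brewster incidence θ_B = 90° − θ_t = 90° − 47.94° = 42.06°.
tan θ_B = n₂/n₁, so n₂/n₁ = tan 42.06° = 0.902.

n₂/n₁ ≈ 0.902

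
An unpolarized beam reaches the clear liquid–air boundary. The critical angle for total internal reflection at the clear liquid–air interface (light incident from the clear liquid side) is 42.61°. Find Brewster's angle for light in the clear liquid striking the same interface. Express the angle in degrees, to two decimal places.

sin θ_c = n₂/n₁, so n₂/n₁ = sin 42.61° = 0.6770.
Brewster: tan θ_B = n₂/n₁ = 0.6770.
θ_B = arctan(0.6770) = 34.10°.

θ_B ≈ 34.10°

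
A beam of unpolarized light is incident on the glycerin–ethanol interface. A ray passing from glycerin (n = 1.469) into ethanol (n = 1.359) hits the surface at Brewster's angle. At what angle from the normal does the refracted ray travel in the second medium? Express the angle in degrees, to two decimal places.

θ_B = arctan(n₂/n₁) = arctan(1.359/1.469) = 42.77°.
The refracted ray is perpendicular to the reflected ray, so θ_t = 90° − θ_B = 47.23°.

θ_t ≈ 47.23°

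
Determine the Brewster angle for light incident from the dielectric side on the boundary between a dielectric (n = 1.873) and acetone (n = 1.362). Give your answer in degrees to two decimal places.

θ_B ≈ 36.02°

tan θ_B = n₂/n₁ = 1.362/1.873 = 0.7272.
So θ_B = arctan 0.7272 = 36.02°.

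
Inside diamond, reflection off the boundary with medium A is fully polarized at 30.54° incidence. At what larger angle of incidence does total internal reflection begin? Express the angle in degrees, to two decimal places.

n₂/n₁ = tan 30.54° = 0.5900; the critical angle satisfies sin θ_c = n₂/n₁.
θ_c = arcsin(0.5900) = 36.16°.

θ_c ≈ 36.16°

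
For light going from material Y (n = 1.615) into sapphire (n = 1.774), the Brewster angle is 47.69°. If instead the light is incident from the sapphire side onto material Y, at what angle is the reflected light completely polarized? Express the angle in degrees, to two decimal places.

θ_B' ≈ 42.31°

Reversing the direction swaps n₁ and n₂, so tan θ_B' = 1/tan θ_B and θ_B' = 90° − θ_B.
Hence θ_B' = 90° − 47.69° = 42.31°.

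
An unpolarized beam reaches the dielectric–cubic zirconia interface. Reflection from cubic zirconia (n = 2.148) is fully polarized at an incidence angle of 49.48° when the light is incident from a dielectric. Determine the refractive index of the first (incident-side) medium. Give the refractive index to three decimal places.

n ≈ 1.836

Full polarization of the reflected beam means tan θ_B = n₂/n₁, where n₁ is the incident medium (a dielectric).
n₁ = n₂ / tan θ_B = 2.148 / tan 49.48° = 1.836.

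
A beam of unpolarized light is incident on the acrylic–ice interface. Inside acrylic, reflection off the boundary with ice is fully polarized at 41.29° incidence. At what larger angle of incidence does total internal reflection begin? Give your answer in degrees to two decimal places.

θ_c ≈ 61.43°

From Brewster, n₂/n₁ = tan θ_B = tan 41.29° = 0.8782.
Then sin θ_c = n₂/n₁ = 0.8782, so θ_c = arcsin 0.8782 = 61.43°.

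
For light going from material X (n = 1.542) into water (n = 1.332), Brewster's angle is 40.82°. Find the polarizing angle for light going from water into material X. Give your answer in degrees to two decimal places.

tan θ_B' = n₁/n₂ = 1/tan θ_B, so θ_B' = 90° − θ_B.
θ_B' = 90° − 40.82° = 49.18°.

θ_B' ≈ 49.18°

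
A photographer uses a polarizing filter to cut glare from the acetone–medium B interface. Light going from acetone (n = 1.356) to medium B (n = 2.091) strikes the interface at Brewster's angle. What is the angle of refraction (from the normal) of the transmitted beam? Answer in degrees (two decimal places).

θ_t ≈ 32.96°

tan θ_B = n₂/n₁ = 2.091/1.356 = 1.5420, so θ_B = 57.04°.
At Brewster's angle the reflected and refracted rays are perpendicular, so θ_t = 90° − θ_B = 90° − 57.04° = 32.96°.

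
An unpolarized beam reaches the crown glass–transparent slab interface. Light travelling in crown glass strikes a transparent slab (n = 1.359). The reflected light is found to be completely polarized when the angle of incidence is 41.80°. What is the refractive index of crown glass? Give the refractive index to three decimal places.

At the Brewster angle, tan θ_B = n₂/n₁ with n₁ on the incident side (crown glass) and n₂ on the transmitted side (a transparent slab).
n₁ = n₂ / tan θ_B = 1.359 / tan 41.80° = 1.520.

n ≈ 1.520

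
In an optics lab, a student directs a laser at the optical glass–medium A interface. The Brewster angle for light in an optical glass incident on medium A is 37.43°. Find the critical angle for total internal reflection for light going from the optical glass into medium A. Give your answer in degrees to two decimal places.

From Brewster, n₂/n₁ = tan θ_B = tan 37.43° = 0.7654.
Then sin θ_c = n₂/n₁ = 0.7654, so θ_c = arcsin 0.7654 = 49.94°.

θ_c ≈ 49.94°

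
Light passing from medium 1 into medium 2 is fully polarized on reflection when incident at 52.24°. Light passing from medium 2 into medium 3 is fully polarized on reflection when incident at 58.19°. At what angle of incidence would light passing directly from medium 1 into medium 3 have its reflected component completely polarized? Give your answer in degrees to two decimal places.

Each Brewster angle gives a ratio: n₂/n₁ = tan 52.24° = 1.2911, n₃/n₂ = tan 58.19° = 1.6122.
Multiplying, n₃/n₁ = 1.2911 × 1.6122 = 2.0814, and θ_B(1→3) = arctan 2.0814 = 64.34°.

θ_B ≈ 64.34°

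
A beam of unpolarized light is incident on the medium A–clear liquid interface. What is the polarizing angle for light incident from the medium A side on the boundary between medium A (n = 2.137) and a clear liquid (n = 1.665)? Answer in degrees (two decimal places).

The reflected p-component vanishes when tan θ_B = n₂/n₁.
Here n₂/n₁ = 1.665/2.137 = 0.7791, and Brewster's law gives tan θ_B = n₂/n₁. Taking the arctangent, θ_B = 37.92°.

θ_B ≈ 37.92°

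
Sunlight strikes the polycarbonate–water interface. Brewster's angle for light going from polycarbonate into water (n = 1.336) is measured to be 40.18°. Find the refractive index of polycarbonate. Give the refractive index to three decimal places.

n ≈ 1.582

At Brewster's angle, tan θ_B = n₂/n₁ with n₁ on the incident side (polycarbonate) and n₂ on the transmitted side (water).
n₁ = n₂ / tan θ_B = 1.336 / tan 40.18° = 1.582.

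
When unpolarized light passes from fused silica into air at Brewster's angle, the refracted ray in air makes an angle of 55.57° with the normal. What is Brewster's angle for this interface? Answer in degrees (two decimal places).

Brewster's condition makes the reflected and refracted beams perpendicular: θ_B + θ_t = 90°.
So θ_B = 90° − θ_t = 90° − 55.57° = 34.43°.

θ_B ≈ 34.43°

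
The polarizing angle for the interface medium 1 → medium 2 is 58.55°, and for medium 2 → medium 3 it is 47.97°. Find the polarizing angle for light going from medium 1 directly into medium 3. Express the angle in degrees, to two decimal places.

θ_B ≈ 61.13°

Each Brewster angle gives a ratio: n₂/n₁ = tan 58.55° = 1.6351, n₃/n₂ = tan 47.97° = 1.1094.
So n₃/n₁ = (n₂/n₁)(n₃/n₂) = 1.6351 × 1.1094 = 1.8140.
θ_B(1→3) = arctan(1.8140) = 61.13°.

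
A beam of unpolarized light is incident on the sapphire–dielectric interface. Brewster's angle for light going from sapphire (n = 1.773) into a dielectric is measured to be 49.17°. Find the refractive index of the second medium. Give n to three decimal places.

At Brewster's angle, tan θ_B = n₂/n₁ with n₁ on the incident side (sapphire) and n₂ on the transmitted side (a dielectric).
n₂ = n₁ tan θ_B = 1.773 × tan 49.17° = 2.052.

n ≈ 2.052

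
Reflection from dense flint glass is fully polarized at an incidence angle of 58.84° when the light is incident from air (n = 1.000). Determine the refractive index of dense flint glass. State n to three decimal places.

n ≈ 1.654

Brewster's law: tan θ_B = n₂/n₁ (light incident in air, refracted into dense flint glass).
n₂ = n₁ tan θ_B = 1.000 × tan 58.84° = 1.654.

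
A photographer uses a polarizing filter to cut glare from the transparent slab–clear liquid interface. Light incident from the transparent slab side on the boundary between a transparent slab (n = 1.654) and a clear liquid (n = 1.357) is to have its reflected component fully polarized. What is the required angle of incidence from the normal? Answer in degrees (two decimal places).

θ_B ≈ 39.37°

tan θ_B = n₂/n₁ = 1.357/1.654 = 0.8204. Taking the arctangent, θ_B = 39.37°.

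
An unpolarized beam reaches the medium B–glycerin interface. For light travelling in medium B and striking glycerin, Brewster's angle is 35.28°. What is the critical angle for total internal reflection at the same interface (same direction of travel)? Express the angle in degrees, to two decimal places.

n₂/n₁ = tan 35.28° = 0.7075; the critical angle satisfies sin θ_c = n₂/n₁.
θ_c = arcsin(0.7075) = 45.03°.

θ_c ≈ 45.03°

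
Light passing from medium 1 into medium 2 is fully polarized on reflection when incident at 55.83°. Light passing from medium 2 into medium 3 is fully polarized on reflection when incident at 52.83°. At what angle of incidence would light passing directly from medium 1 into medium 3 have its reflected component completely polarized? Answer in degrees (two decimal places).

Each Brewster angle gives a ratio: n₂/n₁ = tan 55.83° = 1.4731, n₃/n₂ = tan 52.83° = 1.3189.
n₃/n₁ = 1.9429. Then tan θ_B(1→3) = n₃/n₁, so θ_B(1→3) = arctan(1.9429) = 62.76°.

θ_B ≈ 62.76°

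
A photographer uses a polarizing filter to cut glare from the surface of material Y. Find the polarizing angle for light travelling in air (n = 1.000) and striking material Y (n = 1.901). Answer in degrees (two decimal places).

θ_B ≈ 62.25°

Brewster's condition: tan θ_B = n₂/n₁ = 1.901/1.000 = 1.9010.
So θ_B = arctan 1.9010 = 62.25°.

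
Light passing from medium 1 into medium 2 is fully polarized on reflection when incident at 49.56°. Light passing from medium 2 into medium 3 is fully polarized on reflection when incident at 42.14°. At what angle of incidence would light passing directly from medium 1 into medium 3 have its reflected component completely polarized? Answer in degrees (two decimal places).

tan θ_B(1→2) = n₂/n₁ = tan 49.56° = 1.1733.
tan θ_B(2→3) = n₃/n₂ = tan 42.14° = 0.9048.
So n₃/n₁ = (n₂/n₁)(n₃/n₂) = 1.1733 × 0.9048 = 1.0617.
θ_B(1→3) = arctan(1.0617) = 46.71°.

θ_B ≈ 46.71°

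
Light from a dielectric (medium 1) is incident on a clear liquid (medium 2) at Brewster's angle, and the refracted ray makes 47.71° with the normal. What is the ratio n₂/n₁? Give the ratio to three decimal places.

n₂/n₁ ≈ 0.910

θ_B + θ_t = 90°, so θ_B = 90° − 47.71° = 42.29°.
Then n₂/n₁ = tan θ_B = tan 42.29° = 0.910.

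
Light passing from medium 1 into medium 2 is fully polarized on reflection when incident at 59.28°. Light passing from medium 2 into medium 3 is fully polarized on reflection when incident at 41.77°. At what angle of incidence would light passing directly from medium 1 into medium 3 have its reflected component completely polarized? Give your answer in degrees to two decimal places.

n₂/n₁ = tan 59.28° = 1.6829 and n₃/n₂ = tan 41.77° = 0.8932.
n₃/n₁ = 1.5031. Then tan θ_B(1→3) = n₃/n₁, so θ_B(1→3) = arctan(1.5031) = 56.36°.

θ_B ≈ 56.36°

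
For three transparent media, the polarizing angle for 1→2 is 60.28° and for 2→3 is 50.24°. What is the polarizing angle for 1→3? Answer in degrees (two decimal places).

tan θ_B(1→2) = n₂/n₁ = tan 60.28° = 1.7518.
tan θ_B(2→3) = n₃/n₂ = tan 50.24° = 1.2019.
So n₃/n₁ = (n₂/n₁)(n₃/n₂) = 1.7518 × 1.2019 = 2.1055.
θ_B(1→3) = arctan(2.1055) = 64.60°.

θ_B ≈ 64.60°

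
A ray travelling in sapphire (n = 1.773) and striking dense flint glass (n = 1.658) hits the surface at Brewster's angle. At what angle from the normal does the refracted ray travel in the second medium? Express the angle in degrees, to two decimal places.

θ_t ≈ 46.92°

First find Brewster's angle: tan θ_B = 1.658/1.773 = 0.9351, giving θ_B = 43.08°.
At Brewster's angle the reflected and refracted rays are perpendicular, so θ_t = 90° − θ_B = 90° − 43.08° = 46.92°.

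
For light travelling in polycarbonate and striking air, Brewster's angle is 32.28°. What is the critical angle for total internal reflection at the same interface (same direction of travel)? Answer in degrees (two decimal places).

θ_c ≈ 39.17°

n₂/n₁ = tan 32.28° = 0.6317; the critical angle satisfies sin θ_c = n₂/n₁.
θ_c = arcsin(0.6317) = 39.17°.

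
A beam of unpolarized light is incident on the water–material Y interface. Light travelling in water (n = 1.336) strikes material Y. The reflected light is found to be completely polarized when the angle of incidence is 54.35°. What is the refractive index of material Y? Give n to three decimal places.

n ≈ 1.863

At the Brewster angle, tan θ_B = n₂/n₁ with n₁ on the incident side (water) and n₂ on the transmitted side (material Y).
n₂ = n₁ tan θ_B = 1.336 × tan 54.35° = 1.863.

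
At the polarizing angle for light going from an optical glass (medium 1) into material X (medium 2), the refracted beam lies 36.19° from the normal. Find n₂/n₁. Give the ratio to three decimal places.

n₂/n₁ ≈ 1.367

θ_B + θ_t = 90°, so θ_B = 90° − 36.19° = 53.81°.
Then n₂/n₁ = tan θ_B = tan 53.81° = 1.367.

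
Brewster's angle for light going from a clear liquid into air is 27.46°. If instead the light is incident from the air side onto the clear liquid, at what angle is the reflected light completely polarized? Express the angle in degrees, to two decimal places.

tan θ_B' = n₁/n₂ = 1/tan θ_B, so θ_B' = 90° − θ_B.
θ_B' = 90° − 27.46° = 62.54°.

θ_B' ≈ 62.54°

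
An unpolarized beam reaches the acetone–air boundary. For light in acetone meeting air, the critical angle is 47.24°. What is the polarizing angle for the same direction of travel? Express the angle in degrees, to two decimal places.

n₂/n₁ = sin θ_c = sin 47.24° = 0.7342.
tan θ_B equals the same ratio, so θ_B = arctan(0.7342) = 36.29°.

θ_B ≈ 36.29°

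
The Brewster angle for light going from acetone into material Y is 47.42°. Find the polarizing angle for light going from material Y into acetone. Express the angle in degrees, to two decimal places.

tan θ_B' = n₁/n₂ = 1/tan θ_B, so θ_B' = 90° − θ_B.
θ_B' = 90° − 47.42° = 42.58°.

θ_B' ≈ 42.58°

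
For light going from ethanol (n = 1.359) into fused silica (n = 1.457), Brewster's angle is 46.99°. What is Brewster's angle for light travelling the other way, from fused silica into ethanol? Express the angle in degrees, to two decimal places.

θ_B' ≈ 43.01°

tan θ_B' = n₁/n₂ = 1/tan θ_B, so θ_B' = 90° − θ_B.
θ_B' = 90° − 46.99° = 43.01°.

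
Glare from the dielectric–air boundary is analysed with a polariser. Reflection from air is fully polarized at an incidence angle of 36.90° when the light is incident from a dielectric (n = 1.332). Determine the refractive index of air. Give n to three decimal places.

n ≈ 1.000

Brewster's law: tan θ_B = n₂/n₁ (light incident in a dielectric, refracted into air).
n₂ = n₁ tan θ_B = 1.332 × tan 36.90° = 1.000.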